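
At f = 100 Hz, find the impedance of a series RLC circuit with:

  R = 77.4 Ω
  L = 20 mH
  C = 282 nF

Step 1 — Angular frequency: ω = 2π·f = 2π·100 = 628.3 rad/s.
Step 2 — Component impedances:
  R: Z = R = 77.4 Ω
  L: Z = jωL = j·628.3·0.02 = 0 + j12.57 Ω
  C: Z = 1/(jωC) = -j/(ω·C) = 0 - j5644 Ω
Step 3 — Series combination: Z_total = R + L + C = 77.4 - j5631 Ω = 5632∠-89.2° Ω.

Z = 77.4 - j5631 Ω = 5632∠-89.2° Ω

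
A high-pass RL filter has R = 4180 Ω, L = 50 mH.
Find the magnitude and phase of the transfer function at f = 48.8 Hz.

Step 1 — Angular frequency: ω = 2π·48.8 = 306.6 rad/s.
Step 2 — Transfer function: H(jω) = jωL/(R + jωL).
Step 3 — Numerator jωL = j·15.33; denominator R + jωL = 4180 + j15.33.
Step 4 — H = 1.345e-05 + j0.003668.
Step 5 — Magnitude: |H| = 0.003668 (-48.7 dB); phase: φ = 89.8°.

|H| = 0.003668 (-48.7 dB), φ = 89.8°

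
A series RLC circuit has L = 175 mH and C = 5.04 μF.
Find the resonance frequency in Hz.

Step 1 — Resonance condition Im(Z)=0 gives ω₀ = 1/√(LC).
Step 2 — ω₀ = 1/√(0.175·5.04e-06) = 1065 rad/s.
Step 3 — f₀ = ω₀/(2π) = 169.5 Hz.

f₀ = 169.5 Hz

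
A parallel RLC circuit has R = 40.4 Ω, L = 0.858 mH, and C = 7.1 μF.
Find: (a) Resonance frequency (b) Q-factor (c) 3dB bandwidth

Step 1 — Resonance: ω₀ = 1/√(LC) = 1/√(0.000858·7.1e-06) = 1.281e+04 rad/s.
Step 2 — f₀ = ω₀/(2π) = 2039 Hz.
Step 3 — Parallel Q: Q = R/(ω₀L) = 40.4/(1.281e+04·0.000858) = 3.675.
Step 4 — Bandwidth: Δω = ω₀/Q = 3486 rad/s; BW = Δω/(2π) = 554.9 Hz.

(a) f₀ = 2039 Hz  (b) Q = 3.675  (c) BW = 554.9 Hz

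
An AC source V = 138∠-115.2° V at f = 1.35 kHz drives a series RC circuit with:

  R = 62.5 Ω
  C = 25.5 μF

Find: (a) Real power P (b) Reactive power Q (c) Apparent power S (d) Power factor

Step 1 — Angular frequency: ω = 2π·f = 2π·1350 = 8482 rad/s.
Step 2 — Component impedances:
  R: Z = R = 62.5 Ω
  C: Z = 1/(jωC) = -j/(ω·C) = 0 - j4.623 Ω
Step 3 — Series combination: Z_total = R + C = 62.5 - j4.623 Ω = 62.67∠-4.2° Ω.
Step 4 — Source phasor: V = 138∠-115.2° V = -58.76 - j124.9 V.
Step 5 — Current: I = V / Z = -0.788 - j2.056 A = 2.202∠-111.0° A.
Step 6 — Complex power: S = V·I* = 303 - j22.42 VA.
Step 7 — Real power: P = Re(S) = 303 W.
Step 8 — Reactive power: Q = Im(S) = -22.42 VAR.
Step 9 — Apparent power: |S| = 303.9 VA.
Step 10 — Power factor: PF = P/|S| = 0.9973 (leading).

(a) P = 303 W  (b) Q = -22.42 VAR  (c) S = 303.9 VA  (d) PF = 0.9973 (leading)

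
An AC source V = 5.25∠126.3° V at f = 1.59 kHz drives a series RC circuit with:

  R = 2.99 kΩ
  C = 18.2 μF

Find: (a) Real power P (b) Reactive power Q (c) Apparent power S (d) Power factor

Step 1 — Angular frequency: ω = 2π·f = 2π·1590 = 9990 rad/s.
Step 2 — Component impedances:
  R: Z = R = 2990 Ω
  C: Z = 1/(jωC) = -j/(ω·C) = 0 - j5.5 Ω
Step 3 — Series combination: Z_total = R + C = 2990 - j5.5 Ω = 2990∠-0.1° Ω.
Step 4 — Source phasor: V = 5.25∠126.3° V = -3.108 + j4.231 V.
Step 5 — Current: I = V / Z = -0.001042 + j0.001413 A = 0.001756∠126.4° A.
Step 6 — Complex power: S = V·I* = 0.009218 - j1.696e-05 VA.
Step 7 — Real power: P = Re(S) = 0.009218 W.
Step 8 — Reactive power: Q = Im(S) = -1.696e-05 VAR.
Step 9 — Apparent power: |S| = 0.009218 VA.
Step 10 — Power factor: PF = P/|S| = 1 (leading).

(a) P = 0.009218 W  (b) Q = -1.696e-05 VAR  (c) S = 0.009218 VA  (d) PF = 1 (leading)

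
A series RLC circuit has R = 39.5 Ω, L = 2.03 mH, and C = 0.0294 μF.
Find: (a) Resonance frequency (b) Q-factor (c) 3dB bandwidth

Step 1 — Resonance condition Im(Z)=0 gives ω₀ = 1/√(LC).
Step 2 — ω₀ = 1/√(0.00203·2.94e-08) = 1.294e+05 rad/s.
Step 3 — f₀ = ω₀/(2π) = 2.06e+04 Hz.
Step 4 — Series Q: Q = ω₀L/R = 1.294e+05·0.00203/39.5 = 6.652.
Step 5 — 3dB bandwidth: Δω = ω₀/Q = 1.946e+04 rad/s; BW = Δω/(2π) = 3097 Hz.

(a) f₀ = 2.06e+04 Hz  (b) Q = 6.652  (c) BW = 3097 Hz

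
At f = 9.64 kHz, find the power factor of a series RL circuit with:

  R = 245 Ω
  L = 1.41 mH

Step 1 — Angular frequency: ω = 2π·f = 2π·9640 = 6.057e+04 rad/s.
Step 2 — Component impedances:
  R: Z = R = 245 Ω
  L: Z = jωL = j·6.057e+04·0.00141 = 0 + j85.4 Ω
Step 3 — Series combination: Z_total = R + L = 245 + j85.4 Ω = 259.5∠19.2° Ω.
Step 4 — Power factor: PF = cos(φ) = Re(Z)/|Z| = 245/259.46 = 0.9443.
Step 5 — Type: Im(Z) = 85.4 ⇒ lagging (phase φ = 19.2°).

PF = 0.9443 (lagging, φ = 19.2°)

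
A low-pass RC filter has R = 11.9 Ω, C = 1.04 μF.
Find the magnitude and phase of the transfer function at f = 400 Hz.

Step 1 — Angular frequency: ω = 2π·400 = 2513 rad/s.
Step 2 — Transfer function: H(jω) = 1/(1 + jωRC).
Step 3 — Denominator: 1 + jωRC = 1 + j·2513·11.9·1.04e-06 = 1 + j0.0311.
Step 4 — H = 0.999 - j0.03107.
Step 5 — Magnitude: |H| = 0.9995 (-0.0 dB); phase: φ = -1.8°.

|H| = 0.9995 (-0.0 dB), φ = -1.8°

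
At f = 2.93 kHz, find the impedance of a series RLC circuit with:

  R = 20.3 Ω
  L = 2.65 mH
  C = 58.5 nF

Step 1 — Angular frequency: ω = 2π·f = 2π·2930 = 1.841e+04 rad/s.
Step 2 — Component impedances:
  R: Z = R = 20.3 Ω
  L: Z = jωL = j·1.841e+04·0.00265 = 0 + j48.79 Ω
  C: Z = 1/(jωC) = -j/(ω·C) = 0 - j928.5 Ω
Step 3 — Series combination: Z_total = R + L + C = 20.3 - j879.7 Ω = 880∠-88.7° Ω.

Z = 20.3 - j879.7 Ω = 880∠-88.7° Ω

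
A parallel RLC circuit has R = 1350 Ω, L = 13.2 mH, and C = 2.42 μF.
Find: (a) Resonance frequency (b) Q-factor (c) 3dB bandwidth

Step 1 — Resonance: ω₀ = 1/√(LC) = 1/√(0.0132·2.42e-06) = 5595 rad/s.
Step 2 — f₀ = ω₀/(2π) = 890.5 Hz.
Step 3 — Parallel Q: Q = R/(ω₀L) = 1350/(5595·0.0132) = 18.28.
Step 4 — Bandwidth: Δω = ω₀/Q = 306.1 rad/s; BW = Δω/(2π) = 48.72 Hz.

(a) f₀ = 890.5 Hz  (b) Q = 18.28  (c) BW = 48.72 Hz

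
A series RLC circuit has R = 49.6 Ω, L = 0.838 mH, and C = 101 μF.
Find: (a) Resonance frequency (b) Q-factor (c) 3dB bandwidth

Step 1 — Resonance condition Im(Z)=0 gives ω₀ = 1/√(LC).
Step 2 — ω₀ = 1/√(0.000838·0.000101) = 3437 rad/s.
Step 3 — f₀ = ω₀/(2π) = 547.1 Hz.
Step 4 — Series Q: Q = ω₀L/R = 3437·0.000838/49.6 = 0.05807.
Step 5 — 3dB bandwidth: Δω = ω₀/Q = 5.919e+04 rad/s; BW = Δω/(2π) = 9420 Hz.

(a) f₀ = 547.1 Hz  (b) Q = 0.05807  (c) BW = 9420 Hz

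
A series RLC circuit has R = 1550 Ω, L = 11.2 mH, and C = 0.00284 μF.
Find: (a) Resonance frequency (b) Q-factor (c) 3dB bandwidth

Step 1 — Resonance: ω₀ = 1/√(LC) = 1/√(0.0112·2.84e-09) = 1.773e+05 rad/s.
Step 2 — f₀ = ω₀/(2π) = 2.822e+04 Hz.
Step 3 — Series Q: Q = ω₀L/R = 1.773e+05·0.0112/1550 = 1.281.
Step 4 — Bandwidth: Δω = ω₀/Q = 1.384e+05 rad/s; BW = Δω/(2π) = 2.203e+04 Hz.

(a) f₀ = 2.822e+04 Hz  (b) Q = 1.281  (c) BW = 2.203e+04 Hz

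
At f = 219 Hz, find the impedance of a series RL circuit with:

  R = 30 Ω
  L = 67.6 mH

Step 1 — Angular frequency: ω = 2π·f = 2π·219 = 1376 rad/s.
Step 2 — Component impedances:
  R: Z = R = 30 Ω
  L: Z = jωL = j·1376·0.0676 = 0 + j93.02 Ω
Step 3 — Series combination: Z_total = R + L = 30 + j93.02 Ω = 97.74∠72.1° Ω.

Z = 30 + j93.02 Ω = 97.74∠72.1° Ω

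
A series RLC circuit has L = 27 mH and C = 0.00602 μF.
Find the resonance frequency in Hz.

Step 1 — Resonance condition Im(Z)=0 gives ω₀ = 1/√(LC).
Step 2 — ω₀ = 1/√(0.027·6.02e-09) = 7.844e+04 rad/s.
Step 3 — f₀ = ω₀/(2π) = 1.248e+04 Hz.

f₀ = 1.248e+04 Hz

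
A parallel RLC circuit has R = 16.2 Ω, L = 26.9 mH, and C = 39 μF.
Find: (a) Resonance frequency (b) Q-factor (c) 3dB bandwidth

Step 1 — Resonance: ω₀ = 1/√(LC) = 1/√(0.0269·3.9e-05) = 976.3 rad/s.
Step 2 — f₀ = ω₀/(2π) = 155.4 Hz.
Step 3 — Parallel Q: Q = R/(ω₀L) = 16.2/(976.3·0.0269) = 0.6168.
Step 4 — Bandwidth: Δω = ω₀/Q = 1583 rad/s; BW = Δω/(2π) = 251.9 Hz.

(a) f₀ = 155.4 Hz  (b) Q = 0.6168  (c) BW = 251.9 Hz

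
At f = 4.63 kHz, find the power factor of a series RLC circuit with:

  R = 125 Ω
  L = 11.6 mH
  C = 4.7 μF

Step 1 — Angular frequency: ω = 2π·f = 2π·4630 = 2.909e+04 rad/s.
Step 2 — Component impedances:
  R: Z = R = 125 Ω
  L: Z = jωL = j·2.909e+04·0.0116 = 0 + j337.5 Ω
  C: Z = 1/(jωC) = -j/(ω·C) = 0 - j7.314 Ω
Step 3 — Series combination: Z_total = R + L + C = 125 + j330.1 Ω = 353∠69.3° Ω.
Step 4 — Power factor: PF = cos(φ) = Re(Z)/|Z| = 125/353 = 0.3541.
Step 5 — Type: Im(Z) = 330.1 ⇒ lagging (phase φ = 69.3°).

PF = 0.3541 (lagging, φ = 69.3°)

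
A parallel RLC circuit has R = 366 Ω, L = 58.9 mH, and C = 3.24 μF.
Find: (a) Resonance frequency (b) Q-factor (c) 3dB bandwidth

Step 1 — Resonance: ω₀ = 1/√(LC) = 1/√(0.0589·3.24e-06) = 2289 rad/s.
Step 2 — f₀ = ω₀/(2π) = 364.3 Hz.
Step 3 — Parallel Q: Q = R/(ω₀L) = 366/(2289·0.0589) = 2.715.
Step 4 — Bandwidth: Δω = ω₀/Q = 843.3 rad/s; BW = Δω/(2π) = 134.2 Hz.

(a) f₀ = 364.3 Hz  (b) Q = 2.715  (c) BW = 134.2 Hz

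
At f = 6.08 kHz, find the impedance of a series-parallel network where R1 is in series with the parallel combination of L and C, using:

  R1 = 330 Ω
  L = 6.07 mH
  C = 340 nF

Step 1 — Angular frequency: ω = 2π·f = 2π·6080 = 3.82e+04 rad/s.
Step 2 — Component impedances:
  R1: Z = R = 330 Ω
  L: Z = jωL = j·3.82e+04·0.00607 = 0 + j231.9 Ω
  C: Z = 1/(jωC) = -j/(ω·C) = 0 - j76.99 Ω
Step 3 — Parallel branch: L || C = 1/(1/L + 1/C) = 0 - j115.3 Ω.
Step 4 — Series with R1: Z_total = R1 + (L || C) = 330 - j115.3 Ω = 349.5∠-19.3° Ω.

Z = 330 - j115.3 Ω = 349.5∠-19.3° Ω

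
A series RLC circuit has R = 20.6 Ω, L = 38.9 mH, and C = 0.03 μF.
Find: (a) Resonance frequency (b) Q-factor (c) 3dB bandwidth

Step 1 — Resonance condition Im(Z)=0 gives ω₀ = 1/√(LC).
Step 2 — ω₀ = 1/√(0.0389·3e-08) = 2.927e+04 rad/s.
Step 3 — f₀ = ω₀/(2π) = 4659 Hz.
Step 4 — Series Q: Q = ω₀L/R = 2.927e+04·0.0389/20.6 = 55.28.
Step 5 — 3dB bandwidth: Δω = ω₀/Q = 529.6 rad/s; BW = Δω/(2π) = 84.28 Hz.

(a) f₀ = 4659 Hz  (b) Q = 55.28  (c) BW = 84.28 Hz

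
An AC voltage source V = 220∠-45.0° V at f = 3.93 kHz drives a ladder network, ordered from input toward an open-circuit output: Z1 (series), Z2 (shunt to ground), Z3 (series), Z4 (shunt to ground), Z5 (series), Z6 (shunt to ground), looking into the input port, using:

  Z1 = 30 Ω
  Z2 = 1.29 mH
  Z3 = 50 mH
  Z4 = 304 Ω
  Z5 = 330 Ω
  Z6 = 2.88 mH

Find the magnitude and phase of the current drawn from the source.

Step 1 — Angular frequency: ω = 2π·f = 2π·3930 = 2.469e+04 rad/s.
Step 2 — Component impedances:
  Z1: Z = R = 30 Ω
  Z2: Z = jωL = j·2.469e+04·0.00129 = 0 + j31.85 Ω
  Z3: Z = jωL = j·2.469e+04·0.05 = 0 + j1235 Ω
  Z4: Z = R = 304 Ω
  Z5: Z = R = 330 Ω
  Z6: Z = jωL = j·2.469e+04·0.00288 = 0 + j71.12 Ω
Step 3 — Ladder network (open output): work backward from the far end, alternating series and parallel combinations. Z_in = 30.1 + j31.07 Ω = 43.26∠45.9° Ω.
Step 4 — Source phasor: V = 220∠-45.0° V = 155.6 - j155.6 V.
Step 5 — Ohm's law: I = V / Z_total = (155.6 - j155.6) / (30.1 + j31.07) = -0.08127 - j5.085 A.
Step 6 — Convert to polar: |I| = 5.085 A, ∠I = -90.9°.

I = 5.085∠-90.9° A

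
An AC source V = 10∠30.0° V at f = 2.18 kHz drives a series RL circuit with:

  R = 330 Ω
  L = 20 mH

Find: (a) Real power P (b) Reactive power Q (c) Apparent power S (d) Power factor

Step 1 — Angular frequency: ω = 2π·f = 2π·2180 = 1.37e+04 rad/s.
Step 2 — Component impedances:
  R: Z = R = 330 Ω
  L: Z = jωL = j·1.37e+04·0.02 = 0 + j273.9 Ω
Step 3 — Series combination: Z_total = R + L = 330 + j273.9 Ω = 428.9∠39.7° Ω.
Step 4 — Source phasor: V = 10∠30.0° V = 8.66 + j5 V.
Step 5 — Current: I = V / Z = 0.02298 - j0.003927 A = 0.02332∠-9.7° A.
Step 6 — Complex power: S = V·I* = 0.1794 + j0.1489 VA.
Step 7 — Real power: P = Re(S) = 0.1794 W.
Step 8 — Reactive power: Q = Im(S) = 0.1489 VAR.
Step 9 — Apparent power: |S| = 0.2332 VA.
Step 10 — Power factor: PF = P/|S| = 0.7694 (lagging).

(a) P = 0.1794 W  (b) Q = 0.1489 VAR  (c) S = 0.2332 VA  (d) PF = 0.7694 (lagging)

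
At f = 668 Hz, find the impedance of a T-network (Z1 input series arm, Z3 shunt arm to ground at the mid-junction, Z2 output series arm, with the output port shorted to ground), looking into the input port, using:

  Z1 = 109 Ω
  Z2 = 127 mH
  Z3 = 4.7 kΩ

Step 1 — Angular frequency: ω = 2π·f = 2π·668 = 4197 rad/s.
Step 2 — Component impedances:
  Z1: Z = R = 109 Ω
  Z2: Z = jωL = j·4197·0.127 = 0 + j533 Ω
  Z3: Z = R = 4700 Ω
Step 3 — With the output port shorted to ground, the output series arm Z2 runs from the junction to ground; the shunt arm Z3 also runs from the junction to ground. They appear in parallel: Z3 || Z2 = 59.69 + j526.3 Ω.
Step 4 — Series with input arm Z1: Z_in = Z1 + (Z3 || Z2) = 168.7 + j526.3 Ω = 552.6∠72.2° Ω.

Z = 168.7 + j526.3 Ω = 552.6∠72.2° Ω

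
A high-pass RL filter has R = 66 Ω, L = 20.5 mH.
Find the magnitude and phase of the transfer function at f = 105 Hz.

Step 1 — Angular frequency: ω = 2π·105 = 659.7 rad/s.
Step 2 — Transfer function: H(jω) = jωL/(R + jωL).
Step 3 — Numerator jωL = j·13.52; denominator R + jωL = 66 + j13.52.
Step 4 — H = 0.0403 + j0.1967.
Step 5 — Magnitude: |H| = 0.2007 (-13.9 dB); phase: φ = 78.4°.

|H| = 0.2007 (-13.9 dB), φ = 78.4°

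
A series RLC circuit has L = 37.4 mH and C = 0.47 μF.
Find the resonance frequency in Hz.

Step 1 — Resonance condition Im(Z)=0 gives ω₀ = 1/√(LC).
Step 2 — ω₀ = 1/√(0.0374·4.7e-07) = 7542 rad/s.
Step 3 — f₀ = ω₀/(2π) = 1200 Hz.

f₀ = 1200 Hz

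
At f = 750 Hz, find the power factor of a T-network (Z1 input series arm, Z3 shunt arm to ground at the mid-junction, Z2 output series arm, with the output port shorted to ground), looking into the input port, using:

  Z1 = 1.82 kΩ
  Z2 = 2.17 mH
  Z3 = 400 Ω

Step 1 — Angular frequency: ω = 2π·f = 2π·750 = 4712 rad/s.
Step 2 — Component impedances:
  Z1: Z = R = 1820 Ω
  Z2: Z = jωL = j·4712·0.00217 = 0 + j10.23 Ω
  Z3: Z = R = 400 Ω
Step 3 — With the output port shorted to ground, the output series arm Z2 runs from the junction to ground; the shunt arm Z3 also runs from the junction to ground. They appear in parallel: Z3 || Z2 = 0.2613 + j10.22 Ω.
Step 4 — Series with input arm Z1: Z_in = Z1 + (Z3 || Z2) = 1820 + j10.22 Ω = 1820∠0.3° Ω.
Step 5 — Power factor: PF = cos(φ) = Re(Z)/|Z| = 1820/1820 = 1.
Step 6 — Type: Im(Z) = 10.22 ⇒ lagging (phase φ = 0.3°).

PF = 1 (lagging, φ = 0.3°)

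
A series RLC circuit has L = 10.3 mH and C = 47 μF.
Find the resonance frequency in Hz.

Step 1 — Resonance condition Im(Z)=0 gives ω₀ = 1/√(LC).
Step 2 — ω₀ = 1/√(0.0103·4.7e-05) = 1437 rad/s.
Step 3 — f₀ = ω₀/(2π) = 228.7 Hz.

f₀ = 228.7 Hz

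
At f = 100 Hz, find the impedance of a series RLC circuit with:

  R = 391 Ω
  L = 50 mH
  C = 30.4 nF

Step 1 — Angular frequency: ω = 2π·f = 2π·100 = 628.3 rad/s.
Step 2 — Component impedances:
  R: Z = R = 391 Ω
  L: Z = jωL = j·628.3·0.05 = 0 + j31.42 Ω
  C: Z = 1/(jωC) = -j/(ω·C) = 0 - j5.235e+04 Ω
Step 3 — Series combination: Z_total = R + L + C = 391 - j5.232e+04 Ω = 5.232e+04∠-89.6° Ω.

Z = 391 - j5.232e+04 Ω = 5.232e+04∠-89.6° Ω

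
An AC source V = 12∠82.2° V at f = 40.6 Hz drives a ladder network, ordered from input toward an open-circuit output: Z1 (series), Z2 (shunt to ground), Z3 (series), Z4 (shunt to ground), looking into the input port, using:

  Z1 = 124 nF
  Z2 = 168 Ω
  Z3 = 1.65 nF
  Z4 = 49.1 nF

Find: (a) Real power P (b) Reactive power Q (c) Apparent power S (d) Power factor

Step 1 — Angular frequency: ω = 2π·f = 2π·40.6 = 255.1 rad/s.
Step 2 — Component impedances:
  Z1: Z = 1/(jωC) = -j/(ω·C) = 0 - j3.161e+04 Ω
  Z2: Z = R = 168 Ω
  Z3: Z = 1/(jωC) = -j/(ω·C) = 0 - j2.376e+06 Ω
  Z4: Z = 1/(jωC) = -j/(ω·C) = 0 - j7.984e+04 Ω
Step 3 — Ladder network (open output): work backward from the far end, alternating series and parallel combinations. Z_in = 168 - j3.161e+04 Ω = 3.161e+04∠-89.7° Ω.
Step 4 — Source phasor: V = 12∠82.2° V = 1.629 + j11.89 V.
Step 5 — Current: I = V / Z = -0.0003758 + j5.351e-05 A = 0.0003796∠171.9° A.
Step 6 — Complex power: S = V·I* = 2.421e-05 - j0.004555 VA.
Step 7 — Real power: P = Re(S) = 2.421e-05 W.
Step 8 — Reactive power: Q = Im(S) = -0.004555 VAR.
Step 9 — Apparent power: |S| = 0.004555 VA.
Step 10 — Power factor: PF = P/|S| = 0.005314 (leading).

(a) P = 2.421e-05 W  (b) Q = -0.004555 VAR  (c) S = 0.004555 VA  (d) PF = 0.005314 (leading)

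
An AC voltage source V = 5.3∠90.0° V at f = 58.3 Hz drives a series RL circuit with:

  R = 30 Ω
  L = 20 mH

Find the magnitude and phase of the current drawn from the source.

Step 1 — Angular frequency: ω = 2π·f = 2π·58.3 = 366.3 rad/s.
Step 2 — Component impedances:
  R: Z = R = 30 Ω
  L: Z = jωL = j·366.3·0.02 = 0 + j7.326 Ω
Step 3 — Series combination: Z_total = R + L = 30 + j7.326 Ω = 30.88∠13.7° Ω.
Step 4 — Source phasor: V = 5.3∠90.0° V = 0 + j5.3 V.
Step 5 — Ohm's law: I = V / Z_total = (0 + j5.3) / (30 + j7.326) = 0.04072 + j0.1667 A.
Step 6 — Convert to polar: |I| = 0.1716 A, ∠I = 76.3°.

I = 0.1716∠76.3° A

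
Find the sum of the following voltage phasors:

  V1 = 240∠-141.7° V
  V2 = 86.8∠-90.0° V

Step 1 — Convert each phasor to rectangular form:
  V1 = 240·(cos(-141.7°) + j·sin(-141.7°)) = -188.3 - j148.7 V
  V2 = 86.8·(cos(-90.0°) + j·sin(-90.0°)) = 0 - j86.8 V
Step 2 — Sum components: V_total = -188.3 - j235.5 V.
Step 3 — Convert to polar: |V_total| = 301.6 V, ∠V_total = -128.6°.

V_total = 301.6∠-128.6° V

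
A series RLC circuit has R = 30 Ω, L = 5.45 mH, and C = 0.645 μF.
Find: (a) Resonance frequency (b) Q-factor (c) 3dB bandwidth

Step 1 — Resonance: ω₀ = 1/√(LC) = 1/√(0.00545·6.45e-07) = 1.687e+04 rad/s.
Step 2 — f₀ = ω₀/(2π) = 2684 Hz.
Step 3 — Series Q: Q = ω₀L/R = 1.687e+04·0.00545/30 = 3.064.
Step 4 — Bandwidth: Δω = ω₀/Q = 5505 rad/s; BW = Δω/(2π) = 876.1 Hz.

(a) f₀ = 2684 Hz  (b) Q = 3.064  (c) BW = 876.1 Hz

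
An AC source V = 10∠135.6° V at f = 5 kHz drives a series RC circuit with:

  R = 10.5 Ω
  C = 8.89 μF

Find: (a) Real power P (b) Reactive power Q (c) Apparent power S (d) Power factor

Step 1 — Angular frequency: ω = 2π·f = 2π·5000 = 3.142e+04 rad/s.
Step 2 — Component impedances:
  R: Z = R = 10.5 Ω
  C: Z = 1/(jωC) = -j/(ω·C) = 0 - j3.581 Ω
Step 3 — Series combination: Z_total = R + C = 10.5 - j3.581 Ω = 11.09∠-18.8° Ω.
Step 4 — Source phasor: V = 10∠135.6° V = -7.145 + j6.997 V.
Step 5 — Current: I = V / Z = -0.8131 + j0.3891 A = 0.9014∠154.4° A.
Step 6 — Complex power: S = V·I* = 8.532 - j2.909 VA.
Step 7 — Real power: P = Re(S) = 8.532 W.
Step 8 — Reactive power: Q = Im(S) = -2.909 VAR.
Step 9 — Apparent power: |S| = 9.014 VA.
Step 10 — Power factor: PF = P/|S| = 0.9465 (leading).

(a) P = 8.532 W  (b) Q = -2.909 VAR  (c) S = 9.014 VA  (d) PF = 0.9465 (leading)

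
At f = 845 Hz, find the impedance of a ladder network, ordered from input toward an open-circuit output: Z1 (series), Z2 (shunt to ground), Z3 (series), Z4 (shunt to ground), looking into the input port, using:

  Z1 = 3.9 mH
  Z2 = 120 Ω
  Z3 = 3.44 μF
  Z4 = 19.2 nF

Step 1 — Angular frequency: ω = 2π·f = 2π·845 = 5309 rad/s.
Step 2 — Component impedances:
  Z1: Z = jωL = j·5309·0.0039 = 0 + j20.71 Ω
  Z2: Z = R = 120 Ω
  Z3: Z = 1/(jωC) = -j/(ω·C) = 0 - j54.75 Ω
  Z4: Z = 1/(jωC) = -j/(ω·C) = 0 - j9810 Ω
Step 3 — Ladder network (open output): work backward from the far end, alternating series and parallel combinations. Z_in = 120 + j19.25 Ω = 121.5∠9.1° Ω.

Z = 120 + j19.25 Ω = 121.5∠9.1° Ω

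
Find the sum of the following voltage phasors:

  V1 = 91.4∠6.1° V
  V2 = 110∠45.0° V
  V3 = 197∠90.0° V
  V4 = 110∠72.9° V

Step 1 — Convert each phasor to rectangular form:
  V1 = 91.4·(cos(6.1°) + j·sin(6.1°)) = 90.88 + j9.713 V
  V2 = 110·(cos(45.0°) + j·sin(45.0°)) = 77.78 + j77.78 V
  V3 = 197·(cos(90.0°) + j·sin(90.0°)) = 0 + j197 V
  V4 = 110·(cos(72.9°) + j·sin(72.9°)) = 32.34 + j105.1 V
Step 2 — Sum components: V_total = 201 + j389.6 V.
Step 3 — Convert to polar: |V_total| = 438.4 V, ∠V_total = 62.7°.

V_total = 438.4∠62.7° V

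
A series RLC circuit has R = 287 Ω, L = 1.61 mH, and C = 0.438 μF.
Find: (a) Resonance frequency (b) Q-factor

Step 1 — Resonance condition Im(Z)=0 gives ω₀ = 1/√(LC).
Step 2 — ω₀ = 1/√(0.00161·4.38e-07) = 3.766e+04 rad/s.
Step 3 — f₀ = ω₀/(2π) = 5993 Hz.
Step 4 — Series Q: Q = ω₀L/R = 3.766e+04·0.00161/287 = 0.2112.

(a) f₀ = 5993 Hz  (b) Q = 0.2112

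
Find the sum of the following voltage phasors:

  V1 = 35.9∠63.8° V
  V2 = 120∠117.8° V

Step 1 — Convert each phasor to rectangular form:
  V1 = 35.9·(cos(63.8°) + j·sin(63.8°)) = 15.85 + j32.21 V
  V2 = 120·(cos(117.8°) + j·sin(117.8°)) = -55.97 + j106.1 V
Step 2 — Sum components: V_total = -40.12 + j138.4 V.
Step 3 — Convert to polar: |V_total| = 144.1 V, ∠V_total = 106.2°.

V_total = 144.1∠106.2° V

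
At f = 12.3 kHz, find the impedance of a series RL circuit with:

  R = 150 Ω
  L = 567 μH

Step 1 — Angular frequency: ω = 2π·f = 2π·1.23e+04 = 7.728e+04 rad/s.
Step 2 — Component impedances:
  R: Z = R = 150 Ω
  L: Z = jωL = j·7.728e+04·0.000567 = 0 + j43.82 Ω
Step 3 — Series combination: Z_total = R + L = 150 + j43.82 Ω = 156.3∠16.3° Ω.

Z = 150 + j43.82 Ω = 156.3∠16.3° Ω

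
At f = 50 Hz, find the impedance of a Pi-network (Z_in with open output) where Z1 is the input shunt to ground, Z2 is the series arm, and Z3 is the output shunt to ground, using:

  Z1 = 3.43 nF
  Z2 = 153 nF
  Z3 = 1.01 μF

Step 1 — Angular frequency: ω = 2π·f = 2π·50 = 314.2 rad/s.
Step 2 — Component impedances:
  Z1: Z = 1/(jωC) = -j/(ω·C) = 0 - j9.28e+05 Ω
  Z2: Z = 1/(jωC) = -j/(ω·C) = 0 - j2.08e+04 Ω
  Z3: Z = 1/(jωC) = -j/(ω·C) = 0 - j3152 Ω
Step 3 — With open output, the series arm Z2 and the output shunt Z3 appear in series to ground: Z2 + Z3 = 0 - j2.396e+04 Ω.
Step 4 — Parallel with input shunt Z1: Z_in = Z1 || (Z2 + Z3) = 0 - j2.335e+04 Ω = 2.335e+04∠-90.0° Ω.

Z = 0 - j2.335e+04 Ω = 2.335e+04∠-90.0° Ω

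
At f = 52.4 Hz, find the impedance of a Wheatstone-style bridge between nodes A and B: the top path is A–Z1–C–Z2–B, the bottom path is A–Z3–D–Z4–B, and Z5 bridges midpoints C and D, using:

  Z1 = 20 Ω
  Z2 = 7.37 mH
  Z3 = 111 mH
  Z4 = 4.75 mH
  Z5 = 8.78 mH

Step 1 — Angular frequency: ω = 2π·f = 2π·52.4 = 329.2 rad/s.
Step 2 — Component impedances:
  Z1: Z = R = 20 Ω
  Z2: Z = jωL = j·329.2·0.00737 = 0 + j2.426 Ω
  Z3: Z = jωL = j·329.2·0.111 = 0 + j36.55 Ω
  Z4: Z = jωL = j·329.2·0.00475 = 0 + j1.564 Ω
  Z5: Z = jωL = j·329.2·0.00878 = 0 + j2.891 Ω
Step 3 — Bridge requires nodal analysis (the Z5 bridge couples midpoints C and D, so the two paths cannot be reduced to a simple series/parallel combination). Setting node B to ground and injecting 1 A at node A, the 3-node admittance system at A, C, D solves to V_A = Z_AB = 14.87 + j9.327 Ω = 17.56∠32.1° Ω.

Z = 14.87 + j9.327 Ω = 17.56∠32.1° Ω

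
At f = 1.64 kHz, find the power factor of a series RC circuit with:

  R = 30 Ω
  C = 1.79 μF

Step 1 — Angular frequency: ω = 2π·f = 2π·1640 = 1.03e+04 rad/s.
Step 2 — Component impedances:
  R: Z = R = 30 Ω
  C: Z = 1/(jωC) = -j/(ω·C) = 0 - j54.22 Ω
Step 3 — Series combination: Z_total = R + C = 30 - j54.22 Ω = 61.96∠-61.0° Ω.
Step 4 — Power factor: PF = cos(φ) = Re(Z)/|Z| = 30/61.96 = 0.4842.
Step 5 — Type: Im(Z) = -54.22 ⇒ leading (phase φ = -61.0°).

PF = 0.4842 (leading, φ = -61.0°)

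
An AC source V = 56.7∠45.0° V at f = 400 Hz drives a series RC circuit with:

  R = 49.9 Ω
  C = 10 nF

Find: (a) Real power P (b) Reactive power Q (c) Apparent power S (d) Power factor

Step 1 — Angular frequency: ω = 2π·f = 2π·400 = 2513 rad/s.
Step 2 — Component impedances:
  R: Z = R = 49.9 Ω
  C: Z = 1/(jωC) = -j/(ω·C) = 0 - j3.979e+04 Ω
Step 3 — Series combination: Z_total = R + C = 49.9 - j3.979e+04 Ω = 3.979e+04∠-89.9° Ω.
Step 4 — Source phasor: V = 56.7∠45.0° V = 40.09 + j40.09 V.
Step 5 — Current: I = V / Z = -0.001006 + j0.001009 A = 0.001425∠134.9° A.
Step 6 — Complex power: S = V·I* = 0.0001013 - j0.0808 VA.
Step 7 — Real power: P = Re(S) = 0.0001013 W.
Step 8 — Reactive power: Q = Im(S) = -0.0808 VAR.
Step 9 — Apparent power: |S| = 0.0808 VA.
Step 10 — Power factor: PF = P/|S| = 0.001254 (leading).

(a) P = 0.0001013 W  (b) Q = -0.0808 VAR  (c) S = 0.0808 VA  (d) PF = 0.001254 (leading)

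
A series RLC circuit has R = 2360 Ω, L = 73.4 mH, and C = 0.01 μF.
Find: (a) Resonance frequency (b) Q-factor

Step 1 — Resonance condition Im(Z)=0 gives ω₀ = 1/√(LC).
Step 2 — ω₀ = 1/√(0.0734·1e-08) = 3.691e+04 rad/s.
Step 3 — f₀ = ω₀/(2π) = 5875 Hz.
Step 4 — Series Q: Q = ω₀L/R = 3.691e+04·0.0734/2360 = 1.148.

(a) f₀ = 5875 Hz  (b) Q = 1.148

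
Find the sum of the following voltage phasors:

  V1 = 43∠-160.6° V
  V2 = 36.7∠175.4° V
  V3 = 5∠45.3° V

Step 1 — Convert each phasor to rectangular form:
  V1 = 43·(cos(-160.6°) + j·sin(-160.6°)) = -40.56 - j14.28 V
  V2 = 36.7·(cos(175.4°) + j·sin(175.4°)) = -36.58 + j2.943 V
  V3 = 5·(cos(45.3°) + j·sin(45.3°)) = 3.517 + j3.554 V
Step 2 — Sum components: V_total = -73.62 - j7.786 V.
Step 3 — Convert to polar: |V_total| = 74.03 V, ∠V_total = -174.0°.

V_total = 74.03∠-174.0° V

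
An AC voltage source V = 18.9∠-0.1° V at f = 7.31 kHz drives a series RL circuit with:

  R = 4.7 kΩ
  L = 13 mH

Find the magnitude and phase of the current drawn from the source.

Step 1 — Angular frequency: ω = 2π·f = 2π·7310 = 4.593e+04 rad/s.
Step 2 — Component impedances:
  R: Z = R = 4700 Ω
  L: Z = jωL = j·4.593e+04·0.013 = 0 + j597.1 Ω
Step 3 — Series combination: Z_total = R + L = 4700 + j597.1 Ω = 4738∠7.2° Ω.
Step 4 — Source phasor: V = 18.9∠-0.1° V = 18.9 - j0.03299 V.
Step 5 — Ohm's law: I = V / Z_total = (18.9 - j0.03299) / (4700 + j597.1) = 0.003957 - j0.0005097 A.
Step 6 — Convert to polar: |I| = 0.003989 A, ∠I = -7.3°.

I = 0.003989∠-7.3° A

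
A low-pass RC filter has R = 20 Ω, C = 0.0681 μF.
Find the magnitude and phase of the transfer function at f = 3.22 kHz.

Step 1 — Angular frequency: ω = 2π·3220 = 2.023e+04 rad/s.
Step 2 — Transfer function: H(jω) = 1/(1 + jωRC).
Step 3 — Denominator: 1 + jωRC = 1 + j·2.023e+04·20·6.81e-08 = 1 + j0.02756.
Step 4 — H = 0.9992 - j0.02753.
Step 5 — Magnitude: |H| = 0.9996 (-0.0 dB); phase: φ = -1.6°.

|H| = 0.9996 (-0.0 dB), φ = -1.6°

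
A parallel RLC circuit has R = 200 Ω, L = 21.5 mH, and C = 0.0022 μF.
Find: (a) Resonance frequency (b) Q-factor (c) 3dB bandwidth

Step 1 — Resonance: ω₀ = 1/√(LC) = 1/√(0.0215·2.2e-09) = 1.454e+05 rad/s.
Step 2 — f₀ = ω₀/(2π) = 2.314e+04 Hz.
Step 3 — Parallel Q: Q = R/(ω₀L) = 200/(1.454e+05·0.0215) = 0.06398.
Step 4 — Bandwidth: Δω = ω₀/Q = 2.273e+06 rad/s; BW = Δω/(2π) = 3.617e+05 Hz.

(a) f₀ = 2.314e+04 Hz  (b) Q = 0.06398  (c) BW = 3.617e+05 Hz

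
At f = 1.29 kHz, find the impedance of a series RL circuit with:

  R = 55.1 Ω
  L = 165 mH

Step 1 — Angular frequency: ω = 2π·f = 2π·1290 = 8105 rad/s.
Step 2 — Component impedances:
  R: Z = R = 55.1 Ω
  L: Z = jωL = j·8105·0.165 = 0 + j1337 Ω
Step 3 — Series combination: Z_total = R + L = 55.1 + j1337 Ω = 1339∠87.6° Ω.

Z = 55.1 + j1337 Ω = 1339∠87.6° Ω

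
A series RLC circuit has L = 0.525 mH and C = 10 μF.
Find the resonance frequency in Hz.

Step 1 — Resonance condition Im(Z)=0 gives ω₀ = 1/√(LC).
Step 2 — ω₀ = 1/√(0.000525·1e-05) = 1.38e+04 rad/s.
Step 3 — f₀ = ω₀/(2π) = 2197 Hz.

f₀ = 2197 Hz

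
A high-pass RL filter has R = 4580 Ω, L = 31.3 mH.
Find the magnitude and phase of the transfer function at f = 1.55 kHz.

Step 1 — Angular frequency: ω = 2π·1550 = 9739 rad/s.
Step 2 — Transfer function: H(jω) = jωL/(R + jωL).
Step 3 — Numerator jωL = j·304.8; denominator R + jωL = 4580 + j304.8.
Step 4 — H = 0.00441 + j0.06626.
Step 5 — Magnitude: |H| = 0.06641 (-23.6 dB); phase: φ = 86.2°.

|H| = 0.06641 (-23.6 dB), φ = 86.2°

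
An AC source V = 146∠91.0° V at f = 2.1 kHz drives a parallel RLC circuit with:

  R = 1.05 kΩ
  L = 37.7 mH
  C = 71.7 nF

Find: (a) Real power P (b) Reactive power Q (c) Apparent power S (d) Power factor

Step 1 — Angular frequency: ω = 2π·f = 2π·2100 = 1.319e+04 rad/s.
Step 2 — Component impedances:
  R: Z = R = 1050 Ω
  L: Z = jωL = j·1.319e+04·0.0377 = 0 + j497.4 Ω
  C: Z = 1/(jωC) = -j/(ω·C) = 0 - j1057 Ω
Step 3 — Parallel combination: 1/Z_total = 1/R + 1/L + 1/C; Z_total = 466.9 + j521.8 Ω = 700.2∠48.2° Ω.
Step 4 — Source phasor: V = 146∠91.0° V = -2.548 + j146 V.
Step 5 — Current: I = V / Z = 0.1529 + j0.1417 A = 0.2085∠42.8° A.
Step 6 — Complex power: S = V·I* = 20.3 + j22.69 VA.
Step 7 — Real power: P = Re(S) = 20.3 W.
Step 8 — Reactive power: Q = Im(S) = 22.69 VAR.
Step 9 — Apparent power: |S| = 30.44 VA.
Step 10 — Power factor: PF = P/|S| = 0.6669 (lagging).

(a) P = 20.3 W  (b) Q = 22.69 VAR  (c) S = 30.44 VA  (d) PF = 0.6669 (lagging)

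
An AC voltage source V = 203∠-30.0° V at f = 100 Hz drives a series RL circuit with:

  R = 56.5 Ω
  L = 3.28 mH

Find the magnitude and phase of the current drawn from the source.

Step 1 — Angular frequency: ω = 2π·f = 2π·100 = 628.3 rad/s.
Step 2 — Component impedances:
  R: Z = R = 56.5 Ω
  L: Z = jωL = j·628.3·0.00328 = 0 + j2.061 Ω
Step 3 — Series combination: Z_total = R + L = 56.5 + j2.061 Ω = 56.54∠2.1° Ω.
Step 4 — Source phasor: V = 203∠-30.0° V = 175.8 - j101.5 V.
Step 5 — Ohm's law: I = V / Z_total = (175.8 - j101.5) / (56.5 + j2.061) = 3.042 - j1.907 A.
Step 6 — Convert to polar: |I| = 3.591 A, ∠I = -32.1°.

I = 3.591∠-32.1° A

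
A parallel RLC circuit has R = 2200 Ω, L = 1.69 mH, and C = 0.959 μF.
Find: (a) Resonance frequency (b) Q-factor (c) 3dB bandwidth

Step 1 — Resonance: ω₀ = 1/√(LC) = 1/√(0.00169·9.59e-07) = 2.484e+04 rad/s.
Step 2 — f₀ = ω₀/(2π) = 3953 Hz.
Step 3 — Parallel Q: Q = R/(ω₀L) = 2200/(2.484e+04·0.00169) = 52.41.
Step 4 — Bandwidth: Δω = ω₀/Q = 474 rad/s; BW = Δω/(2π) = 75.44 Hz.

(a) f₀ = 3953 Hz  (b) Q = 52.41  (c) BW = 75.44 Hz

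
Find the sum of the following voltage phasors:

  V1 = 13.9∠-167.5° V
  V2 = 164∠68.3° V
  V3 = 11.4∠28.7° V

Step 1 — Convert each phasor to rectangular form:
  V1 = 13.9·(cos(-167.5°) + j·sin(-167.5°)) = -13.57 - j3.009 V
  V2 = 164·(cos(68.3°) + j·sin(68.3°)) = 60.64 + j152.4 V
  V3 = 11.4·(cos(28.7°) + j·sin(28.7°)) = 9.999 + j5.475 V
Step 2 — Sum components: V_total = 57.07 + j154.8 V.
Step 3 — Convert to polar: |V_total| = 165 V, ∠V_total = 69.8°.

V_total = 165∠69.8° V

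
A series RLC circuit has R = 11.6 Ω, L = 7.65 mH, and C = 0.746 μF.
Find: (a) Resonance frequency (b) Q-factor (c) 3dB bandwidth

Step 1 — Resonance condition Im(Z)=0 gives ω₀ = 1/√(LC).
Step 2 — ω₀ = 1/√(0.00765·7.46e-07) = 1.324e+04 rad/s.
Step 3 — f₀ = ω₀/(2π) = 2107 Hz.
Step 4 — Series Q: Q = ω₀L/R = 1.324e+04·0.00765/11.6 = 8.73.
Step 5 — 3dB bandwidth: Δω = ω₀/Q = 1516 rad/s; BW = Δω/(2π) = 241.3 Hz.

(a) f₀ = 2107 Hz  (b) Q = 8.73  (c) BW = 241.3 Hz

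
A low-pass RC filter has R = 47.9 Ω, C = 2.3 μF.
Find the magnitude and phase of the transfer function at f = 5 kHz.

Step 1 — Angular frequency: ω = 2π·5000 = 3.142e+04 rad/s.
Step 2 — Transfer function: H(jω) = 1/(1 + jωRC).
Step 3 — Denominator: 1 + jωRC = 1 + j·3.142e+04·47.9·2.3e-06 = 1 + j3.461.
Step 4 — H = 0.07705 - j0.2667.
Step 5 — Magnitude: |H| = 0.2776 (-11.1 dB); phase: φ = -73.9°.

|H| = 0.2776 (-11.1 dB), φ = -73.9°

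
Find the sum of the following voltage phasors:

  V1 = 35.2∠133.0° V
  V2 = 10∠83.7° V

Step 1 — Convert each phasor to rectangular form:
  V1 = 35.2·(cos(133.0°) + j·sin(133.0°)) = -24.01 + j25.74 V
  V2 = 10·(cos(83.7°) + j·sin(83.7°)) = 1.097 + j9.94 V
Step 2 — Sum components: V_total = -22.91 + j35.68 V.
Step 3 — Convert to polar: |V_total| = 42.4 V, ∠V_total = 122.7°.

V_total = 42.4∠122.7° V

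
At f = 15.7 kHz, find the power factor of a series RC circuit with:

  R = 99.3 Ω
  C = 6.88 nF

Step 1 — Angular frequency: ω = 2π·f = 2π·1.57e+04 = 9.865e+04 rad/s.
Step 2 — Component impedances:
  R: Z = R = 99.3 Ω
  C: Z = 1/(jωC) = -j/(ω·C) = 0 - j1473 Ω
Step 3 — Series combination: Z_total = R + C = 99.3 - j1473 Ω = 1477∠-86.1° Ω.
Step 4 — Power factor: PF = cos(φ) = Re(Z)/|Z| = 99.3/1476.8 = 0.06724.
Step 5 — Type: Im(Z) = -1473 ⇒ leading (phase φ = -86.1°).

PF = 0.06724 (leading, φ = -86.1°)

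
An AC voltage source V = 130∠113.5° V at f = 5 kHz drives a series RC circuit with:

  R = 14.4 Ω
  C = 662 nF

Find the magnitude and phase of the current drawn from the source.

Step 1 — Angular frequency: ω = 2π·f = 2π·5000 = 3.142e+04 rad/s.
Step 2 — Component impedances:
  R: Z = R = 14.4 Ω
  C: Z = 1/(jωC) = -j/(ω·C) = 0 - j48.08 Ω
Step 3 — Series combination: Z_total = R + C = 14.4 - j48.08 Ω = 50.19∠-73.3° Ω.
Step 4 — Source phasor: V = 130∠113.5° V = -51.84 + j119.2 V.
Step 5 — Ohm's law: I = V / Z_total = (-51.84 + j119.2) / (14.4 - j48.08) = -2.572 - j0.3079 A.
Step 6 — Convert to polar: |I| = 2.59 A, ∠I = -173.2°.

I = 2.59∠-173.2° A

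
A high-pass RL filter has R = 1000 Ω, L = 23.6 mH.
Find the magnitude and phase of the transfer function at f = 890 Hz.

Step 1 — Angular frequency: ω = 2π·890 = 5592 rad/s.
Step 2 — Transfer function: H(jω) = jωL/(R + jωL).
Step 3 — Numerator jωL = j·132; denominator R + jωL = 1000 + j132.
Step 4 — H = 0.01712 + j0.1297.
Step 5 — Magnitude: |H| = 0.1308 (-17.7 dB); phase: φ = 82.5°.

|H| = 0.1308 (-17.7 dB), φ = 82.5°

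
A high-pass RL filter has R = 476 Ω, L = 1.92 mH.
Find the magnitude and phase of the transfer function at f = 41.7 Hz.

Step 1 — Angular frequency: ω = 2π·41.7 = 262 rad/s.
Step 2 — Transfer function: H(jω) = jωL/(R + jωL).
Step 3 — Numerator jωL = j·0.5031; denominator R + jωL = 476 + j0.5031.
Step 4 — H = 1.117e-06 + j0.001057.
Step 5 — Magnitude: |H| = 0.001057 (-59.5 dB); phase: φ = 89.9°.

|H| = 0.001057 (-59.5 dB), φ = 89.9°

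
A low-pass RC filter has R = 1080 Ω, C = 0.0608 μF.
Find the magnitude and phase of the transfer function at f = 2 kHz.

Step 1 — Angular frequency: ω = 2π·2000 = 1.257e+04 rad/s.
Step 2 — Transfer function: H(jω) = 1/(1 + jωRC).
Step 3 — Denominator: 1 + jωRC = 1 + j·1.257e+04·1080·6.08e-08 = 1 + j0.8252.
Step 4 — H = 0.5949 - j0.4909.
Step 5 — Magnitude: |H| = 0.7713 (-2.3 dB); phase: φ = -39.5°.

|H| = 0.7713 (-2.3 dB), φ = -39.5°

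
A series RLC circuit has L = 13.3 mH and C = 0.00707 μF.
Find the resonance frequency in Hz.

Step 1 — Resonance condition Im(Z)=0 gives ω₀ = 1/√(LC).
Step 2 — ω₀ = 1/√(0.0133·7.07e-09) = 1.031e+05 rad/s.
Step 3 — f₀ = ω₀/(2π) = 1.641e+04 Hz.

f₀ = 1.641e+04 Hz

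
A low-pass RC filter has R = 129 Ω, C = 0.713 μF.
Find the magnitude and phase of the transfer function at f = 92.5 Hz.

Step 1 — Angular frequency: ω = 2π·92.5 = 581.2 rad/s.
Step 2 — Transfer function: H(jω) = 1/(1 + jωRC).
Step 3 — Denominator: 1 + jωRC = 1 + j·581.2·129·7.13e-07 = 1 + j0.05346.
Step 4 — H = 0.9972 - j0.0533.
Step 5 — Magnitude: |H| = 0.9986 (-0.0 dB); phase: φ = -3.1°.

|H| = 0.9986 (-0.0 dB), φ = -3.1°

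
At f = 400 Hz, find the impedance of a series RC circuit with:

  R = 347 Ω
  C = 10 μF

Step 1 — Angular frequency: ω = 2π·f = 2π·400 = 2513 rad/s.
Step 2 — Component impedances:
  R: Z = R = 347 Ω
  C: Z = 1/(jωC) = -j/(ω·C) = 0 - j39.79 Ω
Step 3 — Series combination: Z_total = R + C = 347 - j39.79 Ω = 349.3∠-6.5° Ω.

Z = 347 - j39.79 Ω = 349.3∠-6.5° Ω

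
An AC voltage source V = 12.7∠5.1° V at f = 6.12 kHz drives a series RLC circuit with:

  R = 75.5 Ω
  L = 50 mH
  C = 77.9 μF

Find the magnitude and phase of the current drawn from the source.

Step 1 — Angular frequency: ω = 2π·f = 2π·6120 = 3.845e+04 rad/s.
Step 2 — Component impedances:
  R: Z = R = 75.5 Ω
  L: Z = jωL = j·3.845e+04·0.05 = 0 + j1923 Ω
  C: Z = 1/(jωC) = -j/(ω·C) = 0 - j0.3338 Ω
Step 3 — Series combination: Z_total = R + L + C = 75.5 + j1922 Ω = 1924∠87.8° Ω.
Step 4 — Source phasor: V = 12.7∠5.1° V = 12.65 + j1.129 V.
Step 5 — Ohm's law: I = V / Z_total = (12.65 + j1.129) / (75.5 + j1922) = 0.0008444 - j0.006547 A.
Step 6 — Convert to polar: |I| = 0.006602 A, ∠I = -82.7°.

I = 0.006602∠-82.7° A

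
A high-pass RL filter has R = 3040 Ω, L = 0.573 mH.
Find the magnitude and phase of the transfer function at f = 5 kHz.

Step 1 — Angular frequency: ω = 2π·5000 = 3.142e+04 rad/s.
Step 2 — Transfer function: H(jω) = jωL/(R + jωL).
Step 3 — Numerator jωL = j·18; denominator R + jωL = 3040 + j18.
Step 4 — H = 3.506e-05 + j0.005921.
Step 5 — Magnitude: |H| = 0.005921 (-44.6 dB); phase: φ = 89.7°.

|H| = 0.005921 (-44.6 dB), φ = 89.7°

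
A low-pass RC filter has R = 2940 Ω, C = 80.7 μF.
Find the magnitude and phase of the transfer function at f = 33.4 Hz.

Step 1 — Angular frequency: ω = 2π·33.4 = 209.9 rad/s.
Step 2 — Transfer function: H(jω) = 1/(1 + jωRC).
Step 3 — Denominator: 1 + jωRC = 1 + j·209.9·2940·8.07e-05 = 1 + j49.79.
Step 4 — H = 0.0004032 - j0.02008.
Step 5 — Magnitude: |H| = 0.02008 (-33.9 dB); phase: φ = -88.8°.

|H| = 0.02008 (-33.9 dB), φ = -88.8°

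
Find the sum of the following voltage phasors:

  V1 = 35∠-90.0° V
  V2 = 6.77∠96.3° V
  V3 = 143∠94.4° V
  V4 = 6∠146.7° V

Step 1 — Convert each phasor to rectangular form:
  V1 = 35·(cos(-90.0°) + j·sin(-90.0°)) = 0 - j35 V
  V2 = 6.77·(cos(96.3°) + j·sin(96.3°)) = -0.7429 + j6.729 V
  V3 = 143·(cos(94.4°) + j·sin(94.4°)) = -10.97 + j142.6 V
  V4 = 6·(cos(146.7°) + j·sin(146.7°)) = -5.015 + j3.294 V
Step 2 — Sum components: V_total = -16.73 + j117.6 V.
Step 3 — Convert to polar: |V_total| = 118.8 V, ∠V_total = 98.1°.

V_total = 118.8∠98.1° V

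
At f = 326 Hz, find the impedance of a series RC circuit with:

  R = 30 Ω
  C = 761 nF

Step 1 — Angular frequency: ω = 2π·f = 2π·326 = 2048 rad/s.
Step 2 — Component impedances:
  R: Z = R = 30 Ω
  C: Z = 1/(jωC) = -j/(ω·C) = 0 - j641.5 Ω
Step 3 — Series combination: Z_total = R + C = 30 - j641.5 Ω = 642.2∠-87.3° Ω.

Z = 30 - j641.5 Ω = 642.2∠-87.3° Ω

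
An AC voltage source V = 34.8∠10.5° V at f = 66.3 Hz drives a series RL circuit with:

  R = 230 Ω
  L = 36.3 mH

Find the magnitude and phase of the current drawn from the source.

Step 1 — Angular frequency: ω = 2π·f = 2π·66.3 = 416.6 rad/s.
Step 2 — Component impedances:
  R: Z = R = 230 Ω
  L: Z = jωL = j·416.6·0.0363 = 0 + j15.12 Ω
Step 3 — Series combination: Z_total = R + L = 230 + j15.12 Ω = 230.5∠3.8° Ω.
Step 4 — Source phasor: V = 34.8∠10.5° V = 34.22 + j6.342 V.
Step 5 — Ohm's law: I = V / Z_total = (34.22 + j6.342) / (230 + j15.12) = 0.1499 + j0.01772 A.
Step 6 — Convert to polar: |I| = 0.151 A, ∠I = 6.7°.

I = 0.151∠6.7° A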